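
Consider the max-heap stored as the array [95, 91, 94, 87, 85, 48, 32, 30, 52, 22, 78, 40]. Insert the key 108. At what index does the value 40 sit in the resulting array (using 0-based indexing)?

11

append 108 at index 12 → [95, 91, 94, 87, 85, 48, 32, 30, 52, 22, 78, 40, 108]
108 > parent 48 at index 5, swap → [95, 91, 94, 87, 85, 108, 32, 30, 52, 22, 78, 40, 48]
108 > parent 94 at index 2, swap → [95, 91, 108, 87, 85, 94, 32, 30, 52, 22, 78, 40, 48]
108 > parent 95 at index 0, swap → [108, 91, 95, 87, 85, 94, 32, 30, 52, 22, 78, 40, 48]
resulting array: [108, 91, 95, 87, 85, 94, 32, 30, 52, 22, 78, 40, 48]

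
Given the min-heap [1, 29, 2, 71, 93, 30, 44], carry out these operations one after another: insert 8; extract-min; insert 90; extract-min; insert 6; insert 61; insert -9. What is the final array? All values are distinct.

[-9, 6, 30, 29, 8, 71, 44, 90, 61, 93]

insert 8:
  append 8 at index 7 → [1, 29, 2, 71, 93, 30, 44, 8]
  8 < parent 71 at index 3, swap → [1, 29, 2, 8, 93, 30, 44, 71]
  8 < parent 29 at index 1, swap → [1, 8, 2, 29, 93, 30, 44, 71]
extract-min → returns 1:
  remove root 1; move last element 71 to root → [71, 8, 2, 29, 93, 30, 44]
  71 vs smaller child 2 at index 2, swap → [2, 8, 71, 29, 93, 30, 44]
  71 vs smaller child 30 at index 5, swap → [2, 8, 30, 29, 93, 71, 44]
insert 90:
  append 90 at index 7 → [2, 8, 30, 29, 93, 71, 44, 90] (no swap needed)
extract-min → returns 2:
  remove root 2; move last element 90 to root → [90, 8, 30, 29, 93, 71, 44]
  90 vs smaller child 8 at index 1, swap → [8, 90, 30, 29, 93, 71, 44]
  90 vs smaller child 29 at index 3, swap → [8, 29, 30, 90, 93, 71, 44]
insert 6:
  append 6 at index 7 → [8, 29, 30, 90, 93, 71, 44, 6]
  6 < parent 90 at index 3, swap → [8, 29, 30, 6, 93, 71, 44, 90]
  6 < parent 29 at index 1, swap → [8, 6, 30, 29, 93, 71, 44, 90]
  6 < parent 8 at index 0, swap → [6, 8, 30, 29, 93, 71, 44, 90]
insert 61:
  append 61 at index 8 → [6, 8, 30, 29, 93, 71, 44, 90, 61] (no swap needed)
insert -9:
  append -9 at index 9 → [6, 8, 30, 29, 93, 71, 44, 90, 61, -9]
  -9 < parent 93 at index 4, swap → [6, 8, 30, 29, -9, 71, 44, 90, 61, 93]
  -9 < parent 8 at index 1, swap → [6, -9, 30, 29, 8, 71, 44, 90, 61, 93]
  -9 < parent 6 at index 0, swap → [-9, 6, 30, 29, 8, 71, 44, 90, 61, 93]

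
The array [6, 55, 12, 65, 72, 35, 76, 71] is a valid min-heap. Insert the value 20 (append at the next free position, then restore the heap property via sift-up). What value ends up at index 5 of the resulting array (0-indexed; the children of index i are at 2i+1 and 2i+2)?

35

append 20 at index 8 → [6, 55, 12, 65, 72, 35, 76, 71, 20]
20 < parent 65 at index 3, swap → [6, 55, 12, 20, 72, 35, 76, 71, 65]
20 < parent 55 at index 1, swap → [6, 20, 12, 55, 72, 35, 76, 71, 65]
resulting array: [6, 20, 12, 55, 72, 35, 76, 71, 65]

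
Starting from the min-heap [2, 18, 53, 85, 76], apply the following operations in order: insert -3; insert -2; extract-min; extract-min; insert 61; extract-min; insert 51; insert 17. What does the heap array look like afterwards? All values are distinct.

[17, 61, 18, 85, 76, 53, 51]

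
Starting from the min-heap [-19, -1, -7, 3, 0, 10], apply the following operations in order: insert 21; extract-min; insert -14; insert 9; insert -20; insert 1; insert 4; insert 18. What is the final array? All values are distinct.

insert 21:
  append 21 at index 6 → [-19, -1, -7, 3, 0, 10, 21] (no swap needed)
extract-min → returns -19:
  remove root -19; move last element 21 to root → [21, -1, -7, 3, 0, 10]
  21 vs smaller child -7 at index 2, swap → [-7, -1, 21, 3, 0, 10]
  21 vs only child 10 at index 5, swap → [-7, -1, 10, 3, 0, 21]
insert -14:
  append -14 at index 6 → [-7, -1, 10, 3, 0, 21, -14]
  -14 < parent 10 at index 2, swap → [-7, -1, -14, 3, 0, 21, 10]
  -14 < parent -7 at index 0, swap → [-14, -1, -7, 3, 0, 21, 10]
insert 9:
  append 9 at index 7 → [-14, -1, -7, 3, 0, 21, 10, 9] (no swap needed)
insert -20:
  append -20 at index 8 → [-14, -1, -7, 3, 0, 21, 10, 9, -20]
  -20 < parent 3 at index 3, swap → [-14, -1, -7, -20, 0, 21, 10, 9, 3]
  -20 < parent -1 at index 1, swap → [-14, -20, -7, -1, 0, 21, 10, 9, 3]
  -20 < parent -14 at index 0, swap → [-20, -14, -7, -1, 0, 21, 10, 9, 3]
insert 1:
  append 1 at index 9 → [-20, -14, -7, -1, 0, 21, 10, 9, 3, 1] (no swap needed)
insert 4:
  append 4 at index 10 → [-20, -14, -7, -1, 0, 21, 10, 9, 3, 1, 4] (no swap needed)
insert 18:
  append 18 at index 11 → [-20, -14, -7, -1, 0, 21, 10, 9, 3, 1, 4, 18]
  18 < parent 21 at index 5, swap → [-20, -14, -7, -1, 0, 18, 10, 9, 3, 1, 4, 21]

[-20, -14, -7, -1, 0, 18, 10, 9, 3, 1, 4, 21]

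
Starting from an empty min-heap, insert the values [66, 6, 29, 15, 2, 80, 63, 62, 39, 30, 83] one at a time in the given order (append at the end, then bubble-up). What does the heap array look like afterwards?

[2, 6, 29, 39, 15, 80, 63, 66, 62, 30, 83]

Insert 66:
  append 66 at index 0 → [66] (no swap needed)
Insert 6:
  append 6 at index 1 → [66, 6]
  6 < parent 66 at index 0, swap → [6, 66]
Insert 29:
  append 29 at index 2 → [6, 66, 29] (no swap needed)
Insert 15:
  append 15 at index 3 → [6, 66, 29, 15]
  15 < parent 66 at index 1, swap → [6, 15, 29, 66]
Insert 2:
  append 2 at index 4 → [6, 15, 29, 66, 2]
  2 < parent 15 at index 1, swap → [6, 2, 29, 66, 15]
  2 < parent 6 at index 0, swap → [2, 6, 29, 66, 15]
Insert 80:
  append 80 at index 5 → [2, 6, 29, 66, 15, 80] (no swap needed)
Insert 63:
  append 63 at index 6 → [2, 6, 29, 66, 15, 80, 63] (no swap needed)
Insert 62:
  append 62 at index 7 → [2, 6, 29, 66, 15, 80, 63, 62]
  62 < parent 66 at index 3, swap → [2, 6, 29, 62, 15, 80, 63, 66]
Insert 39:
  append 39 at index 8 → [2, 6, 29, 62, 15, 80, 63, 66, 39]
  39 < parent 62 at index 3, swap → [2, 6, 29, 39, 15, 80, 63, 66, 62]
Insert 30:
  append 30 at index 9 → [2, 6, 29, 39, 15, 80, 63, 66, 62, 30] (no swap needed)
Insert 83:
  append 83 at index 10 → [2, 6, 29, 39, 15, 80, 63, 66, 62, 30, 83] (no swap needed)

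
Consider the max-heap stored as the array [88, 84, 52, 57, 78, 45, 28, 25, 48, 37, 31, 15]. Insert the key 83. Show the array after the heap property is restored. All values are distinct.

append 83 at index 12 → [88, 84, 52, 57, 78, 45, 28, 25, 48, 37, 31, 15, 83]
83 > parent 45 at index 5, swap → [88, 84, 52, 57, 78, 83, 28, 25, 48, 37, 31, 15, 45]
83 > parent 52 at index 2, swap → [88, 84, 83, 57, 78, 52, 28, 25, 48, 37, 31, 15, 45]

[88, 84, 83, 57, 78, 52, 28, 25, 48, 37, 31, 15, 45]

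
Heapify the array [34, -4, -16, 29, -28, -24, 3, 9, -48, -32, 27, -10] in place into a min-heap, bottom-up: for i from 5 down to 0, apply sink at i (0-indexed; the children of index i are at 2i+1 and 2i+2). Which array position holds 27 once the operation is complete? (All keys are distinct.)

sift down from index 5: already satisfies heap property
sift down from index 4:
  -28 vs smaller child -32 at index 9, swap → [34, -4, -16, 29, -32, -24, 3, 9, -48, -28, 27, -10]
sift down from index 3:
  29 vs smaller child -48 at index 8, swap → [34, -4, -16, -48, -32, -24, 3, 9, 29, -28, 27, -10]
sift down from index 2:
  -16 vs smaller child -24 at index 5, swap → [34, -4, -24, -48, -32, -16, 3, 9, 29, -28, 27, -10]
sift down from index 1:
  -4 vs smaller child -48 at index 3, swap → [34, -48, -24, -4, -32, -16, 3, 9, 29, -28, 27, -10]
sift down from index 0:
  34 vs smaller child -48 at index 1, swap → [-48, 34, -24, -4, -32, -16, 3, 9, 29, -28, 27, -10]
  34 vs smaller child -32 at index 4, swap → [-48, -32, -24, -4, 34, -16, 3, 9, 29, -28, 27, -10]
  34 vs smaller child -28 at index 9, swap → [-48, -32, -24, -4, -28, -16, 3, 9, 29, 34, 27, -10]
resulting array: [-48, -32, -24, -4, -28, -16, 3, 9, 29, 34, 27, -10]

10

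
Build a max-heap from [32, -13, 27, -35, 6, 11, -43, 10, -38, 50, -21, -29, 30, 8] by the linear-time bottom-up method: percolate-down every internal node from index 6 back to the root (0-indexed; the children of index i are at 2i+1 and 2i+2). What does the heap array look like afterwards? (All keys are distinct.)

[50, 32, 30, 10, 6, 27, 8, -35, -38, -13, -21, -29, 11, -43]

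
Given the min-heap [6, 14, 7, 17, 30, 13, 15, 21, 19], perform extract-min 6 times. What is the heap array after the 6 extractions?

[19, 21, 30]

extract-min #1 returns 6:
  remove root 6; move last element 19 to root → [19, 14, 7, 17, 30, 13, 15, 21]
  19 vs smaller child 7 at index 2, swap → [7, 14, 19, 17, 30, 13, 15, 21]
  19 vs smaller child 13 at index 5, swap → [7, 14, 13, 17, 30, 19, 15, 21]
extract-min #2 returns 7:
  remove root 7; move last element 21 to root → [21, 14, 13, 17, 30, 19, 15]
  21 vs smaller child 13 at index 2, swap → [13, 14, 21, 17, 30, 19, 15]
  21 vs smaller child 15 at index 6, swap → [13, 14, 15, 17, 30, 19, 21]
extract-min #3 returns 13:
  remove root 13; move last element 21 to root → [21, 14, 15, 17, 30, 19]
  21 vs smaller child 14 at index 1, swap → [14, 21, 15, 17, 30, 19]
  21 vs smaller child 17 at index 3, swap → [14, 17, 15, 21, 30, 19]
extract-min #4 returns 14:
  remove root 14; move last element 19 to root → [19, 17, 15, 21, 30]
  19 vs smaller child 15 at index 2, swap → [15, 17, 19, 21, 30]
extract-min #5 returns 15:
  remove root 15; move last element 30 to root → [30, 17, 19, 21]
  30 vs smaller child 17 at index 1, swap → [17, 30, 19, 21]
  30 vs only child 21 at index 3, swap → [17, 21, 19, 30]
extract-min #6 returns 17:
  remove root 17; move last element 30 to root → [30, 21, 19]
  30 vs smaller child 19 at index 2, swap → [19, 21, 30]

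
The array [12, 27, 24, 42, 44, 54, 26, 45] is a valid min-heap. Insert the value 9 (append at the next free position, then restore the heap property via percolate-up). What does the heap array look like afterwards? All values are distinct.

[9, 12, 24, 27, 44, 54, 26, 45, 42]

append 9 at index 8 → [12, 27, 24, 42, 44, 54, 26, 45, 9]
9 < parent 42 at index 3, swap → [12, 27, 24, 9, 44, 54, 26, 45, 42]
9 < parent 27 at index 1, swap → [12, 9, 24, 27, 44, 54, 26, 45, 42]
9 < parent 12 at index 0, swap → [9, 12, 24, 27, 44, 54, 26, 45, 42]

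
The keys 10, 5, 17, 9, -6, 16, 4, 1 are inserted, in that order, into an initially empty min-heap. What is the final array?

[-6, 1, 4, 5, 9, 17, 16, 10]

Insert 10:
  append 10 at index 0 → [10] (no swap needed)
Insert 5:
  append 5 at index 1 → [10, 5]
  5 < parent 10 at index 0, swap → [5, 10]
Insert 17:
  append 17 at index 2 → [5, 10, 17] (no swap needed)
Insert 9:
  append 9 at index 3 → [5, 10, 17, 9]
  9 < parent 10 at index 1, swap → [5, 9, 17, 10]
Insert -6:
  append -6 at index 4 → [5, 9, 17, 10, -6]
  -6 < parent 9 at index 1, swap → [5, -6, 17, 10, 9]
  -6 < parent 5 at index 0, swap → [-6, 5, 17, 10, 9]
Insert 16:
  append 16 at index 5 → [-6, 5, 17, 10, 9, 16]
  16 < parent 17 at index 2, swap → [-6, 5, 16, 10, 9, 17]
Insert 4:
  append 4 at index 6 → [-6, 5, 16, 10, 9, 17, 4]
  4 < parent 16 at index 2, swap → [-6, 5, 4, 10, 9, 17, 16]
Insert 1:
  append 1 at index 7 → [-6, 5, 4, 10, 9, 17, 16, 1]
  1 < parent 10 at index 3, swap → [-6, 5, 4, 1, 9, 17, 16, 10]
  1 < parent 5 at index 1, swap → [-6, 1, 4, 5, 9, 17, 16, 10]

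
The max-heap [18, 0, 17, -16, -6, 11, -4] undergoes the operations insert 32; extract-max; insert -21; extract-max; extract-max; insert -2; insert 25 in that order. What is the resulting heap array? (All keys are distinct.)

[25, 11, -2, 0, -6, -21, -4, -16]

insert 32:
  append 32 at index 7 → [18, 0, 17, -16, -6, 11, -4, 32]
  32 > parent -16 at index 3, swap → [18, 0, 17, 32, -6, 11, -4, -16]
  32 > parent 0 at index 1, swap → [18, 32, 17, 0, -6, 11, -4, -16]
  32 > parent 18 at index 0, swap → [32, 18, 17, 0, -6, 11, -4, -16]
extract-max → returns 32:
  remove root 32; move last element -16 to root → [-16, 18, 17, 0, -6, 11, -4]
  -16 vs larger child 18 at index 1, swap → [18, -16, 17, 0, -6, 11, -4]
  -16 vs larger child 0 at index 3, swap → [18, 0, 17, -16, -6, 11, -4]
insert -21:
  append -21 at index 7 → [18, 0, 17, -16, -6, 11, -4, -21] (no swap needed)
extract-max → returns 18:
  remove root 18; move last element -21 to root → [-21, 0, 17, -16, -6, 11, -4]
  -21 vs larger child 17 at index 2, swap → [17, 0, -21, -16, -6, 11, -4]
  -21 vs larger child 11 at index 5, swap → [17, 0, 11, -16, -6, -21, -4]
extract-max → returns 17:
  remove root 17; move last element -4 to root → [-4, 0, 11, -16, -6, -21]
  -4 vs larger child 11 at index 2, swap → [11, 0, -4, -16, -6, -21]
insert -2:
  append -2 at index 6 → [11, 0, -4, -16, -6, -21, -2]
  -2 > parent -4 at index 2, swap → [11, 0, -2, -16, -6, -21, -4]
insert 25:
  append 25 at index 7 → [11, 0, -2, -16, -6, -21, -4, 25]
  25 > parent -16 at index 3, swap → [11, 0, -2, 25, -6, -21, -4, -16]
  25 > parent 0 at index 1, swap → [11, 25, -2, 0, -6, -21, -4, -16]
  25 > parent 11 at index 0, swap → [25, 11, -2, 0, -6, -21, -4, -16]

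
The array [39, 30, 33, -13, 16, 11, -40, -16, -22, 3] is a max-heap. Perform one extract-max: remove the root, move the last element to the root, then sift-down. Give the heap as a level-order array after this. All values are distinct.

[33, 30, 11, -13, 16, 3, -40, -16, -22]

remove root 39; move last element 3 to root → [3, 30, 33, -13, 16, 11, -40, -16, -22]
3 vs larger child 33 at index 2, swap → [33, 30, 3, -13, 16, 11, -40, -16, -22]
3 vs larger child 11 at index 5, swap → [33, 30, 11, -13, 16, 3, -40, -16, -22]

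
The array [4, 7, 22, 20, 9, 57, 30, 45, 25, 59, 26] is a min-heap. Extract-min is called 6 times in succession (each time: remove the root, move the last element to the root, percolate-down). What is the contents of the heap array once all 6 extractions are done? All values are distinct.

[26, 45, 30, 57, 59]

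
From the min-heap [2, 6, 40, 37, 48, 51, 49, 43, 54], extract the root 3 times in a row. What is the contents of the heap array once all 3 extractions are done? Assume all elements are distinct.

[40, 43, 49, 54, 48, 51]

extract-min #1 returns 2:
  remove root 2; move last element 54 to root → [54, 6, 40, 37, 48, 51, 49, 43]
  54 vs smaller child 6 at index 1, swap → [6, 54, 40, 37, 48, 51, 49, 43]
  54 vs smaller child 37 at index 3, swap → [6, 37, 40, 54, 48, 51, 49, 43]
  54 vs only child 43 at index 7, swap → [6, 37, 40, 43, 48, 51, 49, 54]
extract-min #2 returns 6:
  remove root 6; move last element 54 to root → [54, 37, 40, 43, 48, 51, 49]
  54 vs smaller child 37 at index 1, swap → [37, 54, 40, 43, 48, 51, 49]
  54 vs smaller child 43 at index 3, swap → [37, 43, 40, 54, 48, 51, 49]
extract-min #3 returns 37:
  remove root 37; move last element 49 to root → [49, 43, 40, 54, 48, 51]
  49 vs smaller child 40 at index 2, swap → [40, 43, 49, 54, 48, 51]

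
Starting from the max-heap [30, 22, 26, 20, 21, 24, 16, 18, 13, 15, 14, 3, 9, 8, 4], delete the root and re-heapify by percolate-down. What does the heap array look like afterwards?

remove root 30; move last element 4 to root → [4, 22, 26, 20, 21, 24, 16, 18, 13, 15, 14, 3, 9, 8]
4 vs larger child 26 at index 2, swap → [26, 22, 4, 20, 21, 24, 16, 18, 13, 15, 14, 3, 9, 8]
4 vs larger child 24 at index 5, swap → [26, 22, 24, 20, 21, 4, 16, 18, 13, 15, 14, 3, 9, 8]
4 vs larger child 9 at index 12, swap → [26, 22, 24, 20, 21, 9, 16, 18, 13, 15, 14, 3, 4, 8]

[26, 22, 24, 20, 21, 9, 16, 18, 13, 15, 14, 3, 4, 8]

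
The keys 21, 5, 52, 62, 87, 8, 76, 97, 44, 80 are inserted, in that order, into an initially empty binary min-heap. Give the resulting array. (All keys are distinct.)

Insert 21:
  append 21 at index 0 → [21] (no swap needed)
Insert 5:
  append 5 at index 1 → [21, 5]
  5 < parent 21 at index 0, swap → [5, 21]
Insert 52:
  append 52 at index 2 → [5, 21, 52] (no swap needed)
Insert 62:
  append 62 at index 3 → [5, 21, 52, 62] (no swap needed)
Insert 87:
  append 87 at index 4 → [5, 21, 52, 62, 87] (no swap needed)
Insert 8:
  append 8 at index 5 → [5, 21, 52, 62, 87, 8]
  8 < parent 52 at index 2, swap → [5, 21, 8, 62, 87, 52]
Insert 76:
  append 76 at index 6 → [5, 21, 8, 62, 87, 52, 76] (no swap needed)
Insert 97:
  append 97 at index 7 → [5, 21, 8, 62, 87, 52, 76, 97] (no swap needed)
Insert 44:
  append 44 at index 8 → [5, 21, 8, 62, 87, 52, 76, 97, 44]
  44 < parent 62 at index 3, swap → [5, 21, 8, 44, 87, 52, 76, 97, 62]
Insert 80:
  append 80 at index 9 → [5, 21, 8, 44, 87, 52, 76, 97, 62, 80]
  80 < parent 87 at index 4, swap → [5, 21, 8, 44, 80, 52, 76, 97, 62, 87]

[5, 21, 8, 44, 80, 52, 76, 97, 62, 87]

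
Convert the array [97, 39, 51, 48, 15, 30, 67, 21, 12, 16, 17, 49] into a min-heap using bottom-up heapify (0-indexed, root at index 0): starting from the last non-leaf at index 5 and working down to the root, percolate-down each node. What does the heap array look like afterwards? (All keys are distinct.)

[12, 15, 30, 21, 16, 49, 67, 39, 48, 97, 17, 51]

sift down from index 5: already satisfies heap property
sift down from index 4: already satisfies heap property
sift down from index 3:
  48 vs smaller child 12 at index 8, swap → [97, 39, 51, 12, 15, 30, 67, 21, 48, 16, 17, 49]
sift down from index 2:
  51 vs smaller child 30 at index 5, swap → [97, 39, 30, 12, 15, 51, 67, 21, 48, 16, 17, 49]
  51 vs only child 49 at index 11, swap → [97, 39, 30, 12, 15, 49, 67, 21, 48, 16, 17, 51]
sift down from index 1:
  39 vs smaller child 12 at index 3, swap → [97, 12, 30, 39, 15, 49, 67, 21, 48, 16, 17, 51]
  39 vs smaller child 21 at index 7, swap → [97, 12, 30, 21, 15, 49, 67, 39, 48, 16, 17, 51]
sift down from index 0:
  97 vs smaller child 12 at index 1, swap → [12, 97, 30, 21, 15, 49, 67, 39, 48, 16, 17, 51]
  97 vs smaller child 15 at index 4, swap → [12, 15, 30, 21, 97, 49, 67, 39, 48, 16, 17, 51]
  97 vs smaller child 16 at index 9, swap → [12, 15, 30, 21, 16, 49, 67, 39, 48, 97, 17, 51]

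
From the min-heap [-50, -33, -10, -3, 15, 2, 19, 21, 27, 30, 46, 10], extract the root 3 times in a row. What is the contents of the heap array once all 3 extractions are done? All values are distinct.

[-3, 10, 2, 21, 15, 46, 19, 30, 27]

extract-min #1 returns -50:
  remove root -50; move last element 10 to root → [10, -33, -10, -3, 15, 2, 19, 21, 27, 30, 46]
  10 vs smaller child -33 at index 1, swap → [-33, 10, -10, -3, 15, 2, 19, 21, 27, 30, 46]
  10 vs smaller child -3 at index 3, swap → [-33, -3, -10, 10, 15, 2, 19, 21, 27, 30, 46]
extract-min #2 returns -33:
  remove root -33; move last element 46 to root → [46, -3, -10, 10, 15, 2, 19, 21, 27, 30]
  46 vs smaller child -10 at index 2, swap → [-10, -3, 46, 10, 15, 2, 19, 21, 27, 30]
  46 vs smaller child 2 at index 5, swap → [-10, -3, 2, 10, 15, 46, 19, 21, 27, 30]
extract-min #3 returns -10:
  remove root -10; move last element 30 to root → [30, -3, 2, 10, 15, 46, 19, 21, 27]
  30 vs smaller child -3 at index 1, swap → [-3, 30, 2, 10, 15, 46, 19, 21, 27]
  30 vs smaller child 10 at index 3, swap → [-3, 10, 2, 30, 15, 46, 19, 21, 27]
  30 vs smaller child 21 at index 7, swap → [-3, 10, 2, 21, 15, 46, 19, 30, 27]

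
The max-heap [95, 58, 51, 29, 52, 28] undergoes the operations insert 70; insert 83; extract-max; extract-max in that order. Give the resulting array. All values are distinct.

insert 70:
  append 70 at index 6 → [95, 58, 51, 29, 52, 28, 70]
  70 > parent 51 at index 2, swap → [95, 58, 70, 29, 52, 28, 51]
insert 83:
  append 83 at index 7 → [95, 58, 70, 29, 52, 28, 51, 83]
  83 > parent 29 at index 3, swap → [95, 58, 70, 83, 52, 28, 51, 29]
  83 > parent 58 at index 1, swap → [95, 83, 70, 58, 52, 28, 51, 29]
extract-max → returns 95:
  remove root 95; move last element 29 to root → [29, 83, 70, 58, 52, 28, 51]
  29 vs larger child 83 at index 1, swap → [83, 29, 70, 58, 52, 28, 51]
  29 vs larger child 58 at index 3, swap → [83, 58, 70, 29, 52, 28, 51]
extract-max → returns 83:
  remove root 83; move last element 51 to root → [51, 58, 70, 29, 52, 28]
  51 vs larger child 70 at index 2, swap → [70, 58, 51, 29, 52, 28]

[70, 58, 51, 29, 52, 28]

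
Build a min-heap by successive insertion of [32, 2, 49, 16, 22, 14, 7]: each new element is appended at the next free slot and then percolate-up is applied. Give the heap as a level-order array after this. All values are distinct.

[2, 16, 7, 32, 22, 49, 14]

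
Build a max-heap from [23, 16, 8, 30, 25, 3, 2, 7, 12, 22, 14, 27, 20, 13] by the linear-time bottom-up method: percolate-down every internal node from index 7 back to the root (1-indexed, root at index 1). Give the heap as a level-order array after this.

sift down from index 7:
  2 vs only child 13 at index 14, swap → [23, 16, 8, 30, 25, 3, 13, 7, 12, 22, 14, 27, 20, 2]
sift down from index 6:
  3 vs larger child 27 at index 12, swap → [23, 16, 8, 30, 25, 27, 13, 7, 12, 22, 14, 3, 20, 2]
sift down from index 5: already satisfies heap property
sift down from index 4: already satisfies heap property
sift down from index 3:
  8 vs larger child 27 at index 6, swap → [23, 16, 27, 30, 25, 8, 13, 7, 12, 22, 14, 3, 20, 2]
  8 vs larger child 20 at index 13, swap → [23, 16, 27, 30, 25, 20, 13, 7, 12, 22, 14, 3, 8, 2]
sift down from index 2:
  16 vs larger child 30 at index 4, swap → [23, 30, 27, 16, 25, 20, 13, 7, 12, 22, 14, 3, 8, 2]
sift down from index 1:
  23 vs larger child 30 at index 2, swap → [30, 23, 27, 16, 25, 20, 13, 7, 12, 22, 14, 3, 8, 2]
  23 vs larger child 25 at index 5, swap → [30, 25, 27, 16, 23, 20, 13, 7, 12, 22, 14, 3, 8, 2]

[30, 25, 27, 16, 23, 20, 13, 7, 12, 22, 14, 3, 8, 2]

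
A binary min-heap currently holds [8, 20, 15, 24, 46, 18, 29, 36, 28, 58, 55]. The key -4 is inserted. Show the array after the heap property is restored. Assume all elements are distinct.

append -4 at index 11 → [8, 20, 15, 24, 46, 18, 29, 36, 28, 58, 55, -4]
-4 < parent 18 at index 5, swap → [8, 20, 15, 24, 46, -4, 29, 36, 28, 58, 55, 18]
-4 < parent 15 at index 2, swap → [8, 20, -4, 24, 46, 15, 29, 36, 28, 58, 55, 18]
-4 < parent 8 at index 0, swap → [-4, 20, 8, 24, 46, 15, 29, 36, 28, 58, 55, 18]

[-4, 20, 8, 24, 46, 15, 29, 36, 28, 58, 55, 18]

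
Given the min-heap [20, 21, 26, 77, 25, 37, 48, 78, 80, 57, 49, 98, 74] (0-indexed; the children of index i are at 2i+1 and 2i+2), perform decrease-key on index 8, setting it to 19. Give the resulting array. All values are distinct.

[19, 20, 26, 21, 25, 37, 48, 78, 77, 57, 49, 98, 74]

set index 8 from 80 to 19 → [20, 21, 26, 77, 25, 37, 48, 78, 19, 57, 49, 98, 74]
19 < parent 77 at index 3, swap → [20, 21, 26, 19, 25, 37, 48, 78, 77, 57, 49, 98, 74]
19 < parent 21 at index 1, swap → [20, 19, 26, 21, 25, 37, 48, 78, 77, 57, 49, 98, 74]
19 < parent 20 at index 0, swap → [19, 20, 26, 21, 25, 37, 48, 78, 77, 57, 49, 98, 74]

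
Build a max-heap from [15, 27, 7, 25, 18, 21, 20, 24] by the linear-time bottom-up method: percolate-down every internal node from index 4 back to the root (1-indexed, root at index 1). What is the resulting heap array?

sift down from index 4: already satisfies heap property
sift down from index 3:
  7 vs larger child 21 at index 6, swap → [15, 27, 21, 25, 18, 7, 20, 24]
sift down from index 2: already satisfies heap property
sift down from index 1:
  15 vs larger child 27 at index 2, swap → [27, 15, 21, 25, 18, 7, 20, 24]
  15 vs larger child 25 at index 4, swap → [27, 25, 21, 15, 18, 7, 20, 24]
  15 vs only child 24 at index 8, swap → [27, 25, 21, 24, 18, 7, 20, 15]

[27, 25, 21, 24, 18, 7, 20, 15]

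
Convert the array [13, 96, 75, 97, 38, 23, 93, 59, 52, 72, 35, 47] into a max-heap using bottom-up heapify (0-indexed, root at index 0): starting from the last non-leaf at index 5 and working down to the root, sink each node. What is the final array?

[97, 96, 93, 59, 72, 47, 75, 13, 52, 38, 35, 23]

sift down from index 5:
  23 vs only child 47 at index 11, swap → [13, 96, 75, 97, 38, 47, 93, 59, 52, 72, 35, 23]
sift down from index 4:
  38 vs larger child 72 at index 9, swap → [13, 96, 75, 97, 72, 47, 93, 59, 52, 38, 35, 23]
sift down from index 3: already satisfies heap property
sift down from index 2:
  75 vs larger child 93 at index 6, swap → [13, 96, 93, 97, 72, 47, 75, 59, 52, 38, 35, 23]
sift down from index 1:
  96 vs larger child 97 at index 3, swap → [13, 97, 93, 96, 72, 47, 75, 59, 52, 38, 35, 23]
sift down from index 0:
  13 vs larger child 97 at index 1, swap → [97, 13, 93, 96, 72, 47, 75, 59, 52, 38, 35, 23]
  13 vs larger child 96 at index 3, swap → [97, 96, 93, 13, 72, 47, 75, 59, 52, 38, 35, 23]
  13 vs larger child 59 at index 7, swap → [97, 96, 93, 59, 72, 47, 75, 13, 52, 38, 35, 23]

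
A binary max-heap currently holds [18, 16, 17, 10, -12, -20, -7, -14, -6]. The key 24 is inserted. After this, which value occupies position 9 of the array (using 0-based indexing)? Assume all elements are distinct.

-12

append 24 at index 9 → [18, 16, 17, 10, -12, -20, -7, -14, -6, 24]
24 > parent -12 at index 4, swap → [18, 16, 17, 10, 24, -20, -7, -14, -6, -12]
24 > parent 16 at index 1, swap → [18, 24, 17, 10, 16, -20, -7, -14, -6, -12]
24 > parent 18 at index 0, swap → [24, 18, 17, 10, 16, -20, -7, -14, -6, -12]
resulting array: [24, 18, 17, 10, 16, -20, -7, -14, -6, -12]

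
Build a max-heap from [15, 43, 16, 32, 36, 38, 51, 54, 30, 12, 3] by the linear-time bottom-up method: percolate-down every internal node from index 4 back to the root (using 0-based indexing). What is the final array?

[54, 43, 51, 32, 36, 38, 16, 15, 30, 12, 3]

sift down from index 4: already satisfies heap property
sift down from index 3:
  32 vs larger child 54 at index 7, swap → [15, 43, 16, 54, 36, 38, 51, 32, 30, 12, 3]
sift down from index 2:
  16 vs larger child 51 at index 6, swap → [15, 43, 51, 54, 36, 38, 16, 32, 30, 12, 3]
sift down from index 1:
  43 vs larger child 54 at index 3, swap → [15, 54, 51, 43, 36, 38, 16, 32, 30, 12, 3]
sift down from index 0:
  15 vs larger child 54 at index 1, swap → [54, 15, 51, 43, 36, 38, 16, 32, 30, 12, 3]
  15 vs larger child 43 at index 3, swap → [54, 43, 51, 15, 36, 38, 16, 32, 30, 12, 3]
  15 vs larger child 32 at index 7, swap → [54, 43, 51, 32, 36, 38, 16, 15, 30, 12, 3]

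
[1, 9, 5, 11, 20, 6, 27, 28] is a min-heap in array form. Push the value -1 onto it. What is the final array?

[-1, 1, 5, 9, 20, 6, 27, 28, 11]

append -1 at index 8 → [1, 9, 5, 11, 20, 6, 27, 28, -1]
-1 < parent 11 at index 3, swap → [1, 9, 5, -1, 20, 6, 27, 28, 11]
-1 < parent 9 at index 1, swap → [1, -1, 5, 9, 20, 6, 27, 28, 11]
-1 < parent 1 at index 0, swap → [-1, 1, 5, 9, 20, 6, 27, 28, 11]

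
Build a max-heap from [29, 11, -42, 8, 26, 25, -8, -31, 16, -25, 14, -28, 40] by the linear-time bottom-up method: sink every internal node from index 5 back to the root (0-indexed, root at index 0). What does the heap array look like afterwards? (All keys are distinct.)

sift down from index 5:
  25 vs larger child 40 at index 12, swap → [29, 11, -42, 8, 26, 40, -8, -31, 16, -25, 14, -28, 25]
sift down from index 4: already satisfies heap property
sift down from index 3:
  8 vs larger child 16 at index 8, swap → [29, 11, -42, 16, 26, 40, -8, -31, 8, -25, 14, -28, 25]
sift down from index 2:
  -42 vs larger child 40 at index 5, swap → [29, 11, 40, 16, 26, -42, -8, -31, 8, -25, 14, -28, 25]
  -42 vs larger child 25 at index 12, swap → [29, 11, 40, 16, 26, 25, -8, -31, 8, -25, 14, -28, -42]
sift down from index 1:
  11 vs larger child 26 at index 4, swap → [29, 26, 40, 16, 11, 25, -8, -31, 8, -25, 14, -28, -42]
  11 vs larger child 14 at index 10, swap → [29, 26, 40, 16, 14, 25, -8, -31, 8, -25, 11, -28, -42]
sift down from index 0:
  29 vs larger child 40 at index 2, swap → [40, 26, 29, 16, 14, 25, -8, -31, 8, -25, 11, -28, -42]

[40, 26, 29, 16, 14, 25, -8, -31, 8, -25, 11, -28, -42]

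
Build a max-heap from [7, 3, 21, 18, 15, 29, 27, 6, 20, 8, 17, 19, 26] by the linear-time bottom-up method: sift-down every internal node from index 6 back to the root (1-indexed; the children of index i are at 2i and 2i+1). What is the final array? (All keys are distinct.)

sift down from index 6: already satisfies heap property
sift down from index 5:
  15 vs larger child 17 at index 11, swap → [7, 3, 21, 18, 17, 29, 27, 6, 20, 8, 15, 19, 26]
sift down from index 4:
  18 vs larger child 20 at index 9, swap → [7, 3, 21, 20, 17, 29, 27, 6, 18, 8, 15, 19, 26]
sift down from index 3:
  21 vs larger child 29 at index 6, swap → [7, 3, 29, 20, 17, 21, 27, 6, 18, 8, 15, 19, 26]
  21 vs larger child 26 at index 13, swap → [7, 3, 29, 20, 17, 26, 27, 6, 18, 8, 15, 19, 21]
sift down from index 2:
  3 vs larger child 20 at index 4, swap → [7, 20, 29, 3, 17, 26, 27, 6, 18, 8, 15, 19, 21]
  3 vs larger child 18 at index 9, swap → [7, 20, 29, 18, 17, 26, 27, 6, 3, 8, 15, 19, 21]
sift down from index 1:
  7 vs larger child 29 at index 3, swap → [29, 20, 7, 18, 17, 26, 27, 6, 3, 8, 15, 19, 21]
  7 vs larger child 27 at index 7, swap → [29, 20, 27, 18, 17, 26, 7, 6, 3, 8, 15, 19, 21]

[29, 20, 27, 18, 17, 26, 7, 6, 3, 8, 15, 19, 21]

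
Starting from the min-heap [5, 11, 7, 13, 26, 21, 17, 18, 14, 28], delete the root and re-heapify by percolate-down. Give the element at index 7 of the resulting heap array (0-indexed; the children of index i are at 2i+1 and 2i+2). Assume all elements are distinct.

remove root 5; move last element 28 to root → [28, 11, 7, 13, 26, 21, 17, 18, 14]
28 vs smaller child 7 at index 2, swap → [7, 11, 28, 13, 26, 21, 17, 18, 14]
28 vs smaller child 17 at index 6, swap → [7, 11, 17, 13, 26, 21, 28, 18, 14]
resulting array: [7, 11, 17, 13, 26, 21, 28, 18, 14]

18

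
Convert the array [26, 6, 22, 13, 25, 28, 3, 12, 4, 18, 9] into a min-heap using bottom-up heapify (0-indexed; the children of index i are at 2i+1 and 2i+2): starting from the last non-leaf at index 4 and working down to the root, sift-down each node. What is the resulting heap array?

sift down from index 4:
  25 vs smaller child 9 at index 10, swap → [26, 6, 22, 13, 9, 28, 3, 12, 4, 18, 25]
sift down from index 3:
  13 vs smaller child 4 at index 8, swap → [26, 6, 22, 4, 9, 28, 3, 12, 13, 18, 25]
sift down from index 2:
  22 vs smaller child 3 at index 6, swap → [26, 6, 3, 4, 9, 28, 22, 12, 13, 18, 25]
sift down from index 1:
  6 vs smaller child 4 at index 3, swap → [26, 4, 3, 6, 9, 28, 22, 12, 13, 18, 25]
sift down from index 0:
  26 vs smaller child 3 at index 2, swap → [3, 4, 26, 6, 9, 28, 22, 12, 13, 18, 25]
  26 vs smaller child 22 at index 6, swap → [3, 4, 22, 6, 9, 28, 26, 12, 13, 18, 25]

[3, 4, 22, 6, 9, 28, 26, 12, 13, 18, 25]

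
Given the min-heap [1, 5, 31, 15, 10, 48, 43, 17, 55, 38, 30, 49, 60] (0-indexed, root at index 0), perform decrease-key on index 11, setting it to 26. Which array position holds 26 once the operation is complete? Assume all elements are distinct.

set index 11 from 49 to 26 → [1, 5, 31, 15, 10, 48, 43, 17, 55, 38, 30, 26, 60]
26 < parent 48 at index 5, swap → [1, 5, 31, 15, 10, 26, 43, 17, 55, 38, 30, 48, 60]
26 < parent 31 at index 2, swap → [1, 5, 26, 15, 10, 31, 43, 17, 55, 38, 30, 48, 60]
resulting array: [1, 5, 26, 15, 10, 31, 43, 17, 55, 38, 30, 48, 60]

2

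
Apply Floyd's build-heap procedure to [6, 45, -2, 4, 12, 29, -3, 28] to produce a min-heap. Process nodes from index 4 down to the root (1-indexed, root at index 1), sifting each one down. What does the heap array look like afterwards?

[-3, 4, -2, 28, 12, 29, 6, 45]

sift down from index 4: already satisfies heap property
sift down from index 3:
  -2 vs smaller child -3 at index 7, swap → [6, 45, -3, 4, 12, 29, -2, 28]
sift down from index 2:
  45 vs smaller child 4 at index 4, swap → [6, 4, -3, 45, 12, 29, -2, 28]
  45 vs only child 28 at index 8, swap → [6, 4, -3, 28, 12, 29, -2, 45]
sift down from index 1:
  6 vs smaller child -3 at index 3, swap → [-3, 4, 6, 28, 12, 29, -2, 45]
  6 vs smaller child -2 at index 7, swap → [-3, 4, -2, 28, 12, 29, 6, 45]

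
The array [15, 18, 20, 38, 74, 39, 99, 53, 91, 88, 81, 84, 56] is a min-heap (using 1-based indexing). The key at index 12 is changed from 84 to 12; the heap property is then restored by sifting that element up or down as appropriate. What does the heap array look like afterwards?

[12, 18, 15, 38, 74, 20, 99, 53, 91, 88, 81, 39, 56]

set index 12 from 84 to 12 → [15, 18, 20, 38, 74, 39, 99, 53, 91, 88, 81, 12, 56]
12 < parent 39 at index 6, swap → [15, 18, 20, 38, 74, 12, 99, 53, 91, 88, 81, 39, 56]
12 < parent 20 at index 3, swap → [15, 18, 12, 38, 74, 20, 99, 53, 91, 88, 81, 39, 56]
12 < parent 15 at index 1, swap → [12, 18, 15, 38, 74, 20, 99, 53, 91, 88, 81, 39, 56]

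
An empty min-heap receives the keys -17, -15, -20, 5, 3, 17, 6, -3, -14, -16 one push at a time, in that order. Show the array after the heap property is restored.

[-20, -16, -17, -14, -15, 17, 6, 5, -3, 3]

Insert -17:
  append -17 at index 0 → [-17] (no swap needed)
Insert -15:
  append -15 at index 1 → [-17, -15] (no swap needed)
Insert -20:
  append -20 at index 2 → [-17, -15, -20]
  -20 < parent -17 at index 0, swap → [-20, -15, -17]
Insert 5:
  append 5 at index 3 → [-20, -15, -17, 5] (no swap needed)
Insert 3:
  append 3 at index 4 → [-20, -15, -17, 5, 3] (no swap needed)
Insert 17:
  append 17 at index 5 → [-20, -15, -17, 5, 3, 17] (no swap needed)
Insert 6:
  append 6 at index 6 → [-20, -15, -17, 5, 3, 17, 6] (no swap needed)
Insert -3:
  append -3 at index 7 → [-20, -15, -17, 5, 3, 17, 6, -3]
  -3 < parent 5 at index 3, swap → [-20, -15, -17, -3, 3, 17, 6, 5]
Insert -14:
  append -14 at index 8 → [-20, -15, -17, -3, 3, 17, 6, 5, -14]
  -14 < parent -3 at index 3, swap → [-20, -15, -17, -14, 3, 17, 6, 5, -3]
Insert -16:
  append -16 at index 9 → [-20, -15, -17, -14, 3, 17, 6, 5, -3, -16]
  -16 < parent 3 at index 4, swap → [-20, -15, -17, -14, -16, 17, 6, 5, -3, 3]
  -16 < parent -15 at index 1, swap → [-20, -16, -17, -14, -15, 17, 6, 5, -3, 3]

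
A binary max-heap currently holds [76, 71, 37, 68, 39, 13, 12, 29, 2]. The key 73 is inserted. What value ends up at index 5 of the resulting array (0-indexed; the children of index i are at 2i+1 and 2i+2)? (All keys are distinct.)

13

append 73 at index 9 → [76, 71, 37, 68, 39, 13, 12, 29, 2, 73]
73 > parent 39 at index 4, swap → [76, 71, 37, 68, 73, 13, 12, 29, 2, 39]
73 > parent 71 at index 1, swap → [76, 73, 37, 68, 71, 13, 12, 29, 2, 39]
resulting array: [76, 73, 37, 68, 71, 13, 12, 29, 2, 39]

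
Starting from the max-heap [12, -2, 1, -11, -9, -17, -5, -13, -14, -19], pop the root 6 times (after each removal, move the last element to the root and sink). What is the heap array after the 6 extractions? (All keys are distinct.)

extract-max #1 returns 12:
  remove root 12; move last element -19 to root → [-19, -2, 1, -11, -9, -17, -5, -13, -14]
  -19 vs larger child 1 at index 2, swap → [1, -2, -19, -11, -9, -17, -5, -13, -14]
  -19 vs larger child -5 at index 6, swap → [1, -2, -5, -11, -9, -17, -19, -13, -14]
extract-max #2 returns 1:
  remove root 1; move last element -14 to root → [-14, -2, -5, -11, -9, -17, -19, -13]
  -14 vs larger child -2 at index 1, swap → [-2, -14, -5, -11, -9, -17, -19, -13]
  -14 vs larger child -9 at index 4, swap → [-2, -9, -5, -11, -14, -17, -19, -13]
extract-max #3 returns -2:
  remove root -2; move last element -13 to root → [-13, -9, -5, -11, -14, -17, -19]
  -13 vs larger child -5 at index 2, swap → [-5, -9, -13, -11, -14, -17, -19]
extract-max #4 returns -5:
  remove root -5; move last element -19 to root → [-19, -9, -13, -11, -14, -17]
  -19 vs larger child -9 at index 1, swap → [-9, -19, -13, -11, -14, -17]
  -19 vs larger child -11 at index 3, swap → [-9, -11, -13, -19, -14, -17]
extract-max #5 returns -9:
  remove root -9; move last element -17 to root → [-17, -11, -13, -19, -14]
  -17 vs larger child -11 at index 1, swap → [-11, -17, -13, -19, -14]
  -17 vs larger child -14 at index 4, swap → [-11, -14, -13, -19, -17]
extract-max #6 returns -11:
  remove root -11; move last element -17 to root → [-17, -14, -13, -19]
  -17 vs larger child -13 at index 2, swap → [-13, -14, -17, -19]

[-13, -14, -17, -19]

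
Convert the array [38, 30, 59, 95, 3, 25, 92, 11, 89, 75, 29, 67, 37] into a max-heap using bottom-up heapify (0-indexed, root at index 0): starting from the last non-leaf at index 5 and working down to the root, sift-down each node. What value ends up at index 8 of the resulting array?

sift down from index 5:
  25 vs larger child 67 at index 11, swap → [38, 30, 59, 95, 3, 67, 92, 11, 89, 75, 29, 25, 37]
sift down from index 4:
  3 vs larger child 75 at index 9, swap → [38, 30, 59, 95, 75, 67, 92, 11, 89, 3, 29, 25, 37]
sift down from index 3: already satisfies heap property
sift down from index 2:
  59 vs larger child 92 at index 6, swap → [38, 30, 92, 95, 75, 67, 59, 11, 89, 3, 29, 25, 37]
sift down from index 1:
  30 vs larger child 95 at index 3, swap → [38, 95, 92, 30, 75, 67, 59, 11, 89, 3, 29, 25, 37]
  30 vs larger child 89 at index 8, swap → [38, 95, 92, 89, 75, 67, 59, 11, 30, 3, 29, 25, 37]
sift down from index 0:
  38 vs larger child 95 at index 1, swap → [95, 38, 92, 89, 75, 67, 59, 11, 30, 3, 29, 25, 37]
  38 vs larger child 89 at index 3, swap → [95, 89, 92, 38, 75, 67, 59, 11, 30, 3, 29, 25, 37]
resulting array: [95, 89, 92, 38, 75, 67, 59, 11, 30, 3, 29, 25, 37]

30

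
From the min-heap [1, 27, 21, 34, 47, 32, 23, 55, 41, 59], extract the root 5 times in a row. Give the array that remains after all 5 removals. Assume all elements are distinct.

[34, 47, 41, 55, 59]

extract-min #1 returns 1:
  remove root 1; move last element 59 to root → [59, 27, 21, 34, 47, 32, 23, 55, 41]
  59 vs smaller child 21 at index 2, swap → [21, 27, 59, 34, 47, 32, 23, 55, 41]
  59 vs smaller child 23 at index 6, swap → [21, 27, 23, 34, 47, 32, 59, 55, 41]
extract-min #2 returns 21:
  remove root 21; move last element 41 to root → [41, 27, 23, 34, 47, 32, 59, 55]
  41 vs smaller child 23 at index 2, swap → [23, 27, 41, 34, 47, 32, 59, 55]
  41 vs smaller child 32 at index 5, swap → [23, 27, 32, 34, 47, 41, 59, 55]
extract-min #3 returns 23:
  remove root 23; move last element 55 to root → [55, 27, 32, 34, 47, 41, 59]
  55 vs smaller child 27 at index 1, swap → [27, 55, 32, 34, 47, 41, 59]
  55 vs smaller child 34 at index 3, swap → [27, 34, 32, 55, 47, 41, 59]
extract-min #4 returns 27:
  remove root 27; move last element 59 to root → [59, 34, 32, 55, 47, 41]
  59 vs smaller child 32 at index 2, swap → [32, 34, 59, 55, 47, 41]
  59 vs only child 41 at index 5, swap → [32, 34, 41, 55, 47, 59]
extract-min #5 returns 32:
  remove root 32; move last element 59 to root → [59, 34, 41, 55, 47]
  59 vs smaller child 34 at index 1, swap → [34, 59, 41, 55, 47]
  59 vs smaller child 47 at index 4, swap → [34, 47, 41, 55, 59]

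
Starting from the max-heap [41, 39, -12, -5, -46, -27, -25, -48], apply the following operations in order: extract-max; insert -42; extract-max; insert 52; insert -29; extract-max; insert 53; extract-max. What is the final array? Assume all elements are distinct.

[-5, -29, -12, -42, -46, -27, -25, -48]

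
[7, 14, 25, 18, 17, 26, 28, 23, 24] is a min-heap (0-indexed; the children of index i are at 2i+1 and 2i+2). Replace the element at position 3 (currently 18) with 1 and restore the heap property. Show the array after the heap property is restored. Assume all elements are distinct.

set index 3 from 18 to 1 → [7, 14, 25, 1, 17, 26, 28, 23, 24]
1 < parent 14 at index 1, swap → [7, 1, 25, 14, 17, 26, 28, 23, 24]
1 < parent 7 at index 0, swap → [1, 7, 25, 14, 17, 26, 28, 23, 24]

[1, 7, 25, 14, 17, 26, 28, 23, 24]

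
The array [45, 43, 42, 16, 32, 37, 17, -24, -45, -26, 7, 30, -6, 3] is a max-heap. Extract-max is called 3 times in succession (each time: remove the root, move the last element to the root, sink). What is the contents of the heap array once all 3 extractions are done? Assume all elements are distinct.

[37, 32, 30, 16, 7, -6, 17, -24, -45, -26, 3]

extract-max #1 returns 45:
  remove root 45; move last element 3 to root → [3, 43, 42, 16, 32, 37, 17, -24, -45, -26, 7, 30, -6]
  3 vs larger child 43 at index 1, swap → [43, 3, 42, 16, 32, 37, 17, -24, -45, -26, 7, 30, -6]
  3 vs larger child 32 at index 4, swap → [43, 32, 42, 16, 3, 37, 17, -24, -45, -26, 7, 30, -6]
  3 vs larger child 7 at index 10, swap → [43, 32, 42, 16, 7, 37, 17, -24, -45, -26, 3, 30, -6]
extract-max #2 returns 43:
  remove root 43; move last element -6 to root → [-6, 32, 42, 16, 7, 37, 17, -24, -45, -26, 3, 30]
  -6 vs larger child 42 at index 2, swap → [42, 32, -6, 16, 7, 37, 17, -24, -45, -26, 3, 30]
  -6 vs larger child 37 at index 5, swap → [42, 32, 37, 16, 7, -6, 17, -24, -45, -26, 3, 30]
  -6 vs only child 30 at index 11, swap → [42, 32, 37, 16, 7, 30, 17, -24, -45, -26, 3, -6]
extract-max #3 returns 42:
  remove root 42; move last element -6 to root → [-6, 32, 37, 16, 7, 30, 17, -24, -45, -26, 3]
  -6 vs larger child 37 at index 2, swap → [37, 32, -6, 16, 7, 30, 17, -24, -45, -26, 3]
  -6 vs larger child 30 at index 5, swap → [37, 32, 30, 16, 7, -6, 17, -24, -45, -26, 3]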